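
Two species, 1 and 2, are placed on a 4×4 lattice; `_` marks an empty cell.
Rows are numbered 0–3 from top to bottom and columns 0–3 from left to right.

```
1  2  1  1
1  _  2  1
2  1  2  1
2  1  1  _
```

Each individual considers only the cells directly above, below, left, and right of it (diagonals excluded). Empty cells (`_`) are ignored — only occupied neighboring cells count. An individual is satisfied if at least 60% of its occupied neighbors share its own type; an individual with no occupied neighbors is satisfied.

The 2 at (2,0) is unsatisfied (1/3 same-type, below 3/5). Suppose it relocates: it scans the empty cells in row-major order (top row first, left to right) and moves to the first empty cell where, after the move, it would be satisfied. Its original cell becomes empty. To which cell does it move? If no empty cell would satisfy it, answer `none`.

Vacating (2,0). Empty cells in order:
  (1,1): 2/4 same-type → still unsatisfied.
  (3,3): 0/2 same-type → still unsatisfied.

none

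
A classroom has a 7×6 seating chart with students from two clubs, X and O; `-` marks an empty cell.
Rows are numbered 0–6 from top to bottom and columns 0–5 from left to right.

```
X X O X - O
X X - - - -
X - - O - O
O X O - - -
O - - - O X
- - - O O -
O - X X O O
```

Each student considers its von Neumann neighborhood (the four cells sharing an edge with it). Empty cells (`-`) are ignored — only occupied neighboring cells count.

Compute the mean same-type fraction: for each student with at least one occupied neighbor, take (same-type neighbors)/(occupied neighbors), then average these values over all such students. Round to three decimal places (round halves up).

(0,0)X 2/2
(0,1)X 2/3
(0,2)O 0/2
(0,3)X 0/1
(0,5)O — no occupied neighbors
(1,0)X 3/3
(1,1)X 2/2
(2,0)X 1/2
(2,3)O — no occupied neighbors
(2,5)O — no occupied neighbors
(3,0)O 1/3
(3,1)X 0/2
(3,2)O 0/1
(4,0)O 1/1
(4,4)O 1/2
(4,5)X 0/1
(5,3)O 1/2
(5,4)O 3/3
(6,0)O — no occupied neighbors
(6,2)X 1/1
(6,3)X 1/3
(6,4)O 2/3
(6,5)O 1/1
Sum over 19 students: 2/2 + 2/3 + 0/2 + 0/1 + 3/3 + 2/2 + 1/2 + 1/3 + 0/2 + 0/1 + 1/1 + 1/2 + 0/1 + 1/2 + 3/3 + 1/1 + 1/3 + 2/3 + 1/1 = 21/2; mean = 21/2 ÷ 19 = 21/38 = 0.552631… → 0.553.

0.553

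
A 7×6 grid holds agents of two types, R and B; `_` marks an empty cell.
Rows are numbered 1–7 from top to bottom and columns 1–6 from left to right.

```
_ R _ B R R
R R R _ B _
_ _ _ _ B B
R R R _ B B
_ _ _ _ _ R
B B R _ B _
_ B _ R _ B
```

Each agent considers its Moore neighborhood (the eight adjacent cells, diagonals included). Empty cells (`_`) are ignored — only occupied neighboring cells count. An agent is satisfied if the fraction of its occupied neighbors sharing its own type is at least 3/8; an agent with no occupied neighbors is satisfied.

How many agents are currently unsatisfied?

Row 1: (1,2)R 3/3 satisfied · (1,4)B 1/3 not · (1,5)R 1/3 not · (1,6)R 1/2 satisfied
Row 2: (2,1)R 2/2 satisfied · (2,2)R 3/3 satisfied · (2,3)R 2/3 satisfied · (2,5)B 3/5 satisfied
Row 3: (3,5)B 4/4 satisfied · (3,6)B 4/4 satisfied
Row 4: (4,1)R 1/1 satisfied · (4,2)R 2/2 satisfied · (4,3)R 1/1 satisfied · (4,5)B 3/4 satisfied · (4,6)B 3/4 satisfied
Row 5: (5,6)R 0/3 not
Row 6: (6,1)B 2/2 satisfied · (6,2)B 2/3 satisfied · (6,3)R 1/3 not · (6,5)B 1/3 not
Row 7: (7,2)B 2/3 satisfied · (7,4)R 1/2 satisfied · (7,6)B 1/1 satisfied
Unsatisfied: (1,4), (1,5), (5,6), (6,3), (6,5) — 5 in total.

5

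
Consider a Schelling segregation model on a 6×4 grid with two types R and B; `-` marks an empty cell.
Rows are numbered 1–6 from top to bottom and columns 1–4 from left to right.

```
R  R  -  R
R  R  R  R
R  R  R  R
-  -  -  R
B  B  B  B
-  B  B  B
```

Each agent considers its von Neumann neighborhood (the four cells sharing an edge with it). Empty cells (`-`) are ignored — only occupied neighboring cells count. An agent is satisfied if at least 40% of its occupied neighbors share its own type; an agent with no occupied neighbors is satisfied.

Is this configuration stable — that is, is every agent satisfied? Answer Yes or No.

Yes

(1,1)R 2/2 ok
(1,2)R 2/2 ok
(1,4)R 1/1 ok
(2,1)R 3/3 ok
(2,2)R 4/4 ok
(2,3)R 3/3 ok
(2,4)R 3/3 ok
(3,1)R 2/2 ok
(3,2)R 3/3 ok
(3,3)R 3/3 ok
(3,4)R 3/3 ok
(4,4)R 1/2 ok
(5,1)B 1/1 ok
(5,2)B 3/3 ok
(5,3)B 3/3 ok
(5,4)B 2/3 ok
(6,2)B 2/2 ok
(6,3)B 3/3 ok
(6,4)B 2/2 ok
All meet the threshold, so the configuration is stable.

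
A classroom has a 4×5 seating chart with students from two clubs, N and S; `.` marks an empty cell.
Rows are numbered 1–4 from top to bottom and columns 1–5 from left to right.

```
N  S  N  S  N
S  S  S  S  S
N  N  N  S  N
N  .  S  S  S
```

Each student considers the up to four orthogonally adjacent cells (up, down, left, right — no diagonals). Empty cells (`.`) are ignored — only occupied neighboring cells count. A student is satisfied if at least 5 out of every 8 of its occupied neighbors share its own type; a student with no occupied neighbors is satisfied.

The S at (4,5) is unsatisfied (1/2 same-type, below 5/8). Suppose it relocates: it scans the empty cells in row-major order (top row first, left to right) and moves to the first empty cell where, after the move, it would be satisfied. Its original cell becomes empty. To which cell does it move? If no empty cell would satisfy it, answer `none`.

Vacating (4,5). Empty cells in order:
  (4,2): 1/3 same-type → still unsatisfied.

none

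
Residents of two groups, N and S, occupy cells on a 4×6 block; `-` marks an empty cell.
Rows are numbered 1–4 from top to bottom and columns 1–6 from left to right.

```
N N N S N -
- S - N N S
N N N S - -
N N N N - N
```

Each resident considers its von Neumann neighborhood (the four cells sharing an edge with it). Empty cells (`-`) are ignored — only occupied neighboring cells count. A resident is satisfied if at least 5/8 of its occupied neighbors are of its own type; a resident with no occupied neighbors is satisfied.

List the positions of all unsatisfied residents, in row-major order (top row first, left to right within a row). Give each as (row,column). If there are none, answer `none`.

(1,3), (1,4), (1,5), (2,2), (2,4), (2,6), (3,4), (4,4)

(1,1)N 1/1 ✓
(1,2)N 2/3 ✓
(1,3)N 1/2 ✗
(1,4)S 0/3 ✗
(1,5)N 1/2 ✗
(2,2)S 0/2 ✗
(2,4)N 1/3 ✗
(2,5)N 2/3 ✓
(2,6)S 0/1 ✗
(3,1)N 2/2 ✓
(3,2)N 3/4 ✓
(3,3)N 2/3 ✓
(3,4)S 0/3 ✗
(4,1)N 2/2 ✓
(4,2)N 3/3 ✓
(4,3)N 3/3 ✓
(4,4)N 1/2 ✗
(4,6)N 0/0 ✓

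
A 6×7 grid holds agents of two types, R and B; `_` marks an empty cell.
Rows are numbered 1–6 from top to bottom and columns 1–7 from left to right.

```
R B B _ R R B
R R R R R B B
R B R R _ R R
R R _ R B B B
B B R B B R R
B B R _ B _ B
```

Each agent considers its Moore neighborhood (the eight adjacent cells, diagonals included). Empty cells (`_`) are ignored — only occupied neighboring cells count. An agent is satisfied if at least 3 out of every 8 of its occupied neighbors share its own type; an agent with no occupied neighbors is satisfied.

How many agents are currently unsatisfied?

11

Row 1: (1,1)R 2/3 ok · (1,2)B 1/5 unhappy · (1,3)B 1/4 unhappy · (1,5)R 3/4 ok · (1,6)R 2/5 ok · (1,7)B 2/3 ok
Row 2: (2,1)R 3/5 ok · (2,2)R 5/8 ok · (2,3)R 4/7 ok · (2,4)R 5/6 ok · (2,5)R 5/6 ok · (2,6)B 2/7 unhappy · (2,7)B 2/5 ok
Row 3: (3,1)R 4/5 ok · (3,2)B 0/7 unhappy · (3,3)R 6/7 ok · (3,4)R 5/6 ok · (3,6)R 2/7 unhappy · (3,7)R 1/5 unhappy
Row 4: (4,1)R 2/5 ok · (4,2)R 4/7 ok · (4,4)R 3/6 ok · (4,5)B 3/7 ok · (4,6)B 3/7 ok · (4,7)B 1/5 unhappy
Row 5: (5,1)B 3/5 ok · (5,2)B 3/7 ok · (5,3)R 3/6 ok · (5,4)B 3/6 ok · (5,5)B 4/6 ok · (5,6)R 1/7 unhappy · (5,7)R 1/4 unhappy
Row 6: (6,1)B 3/3 ok · (6,2)B 3/5 ok · (6,3)R 1/4 unhappy · (6,5)B 2/3 ok · (6,7)B 0/2 unhappy
Unsatisfied: (1,2), (1,3), (2,6), (3,2), (3,6), (3,7), (4,7), (5,6), (5,7), (6,3), (6,7) — 11 in total.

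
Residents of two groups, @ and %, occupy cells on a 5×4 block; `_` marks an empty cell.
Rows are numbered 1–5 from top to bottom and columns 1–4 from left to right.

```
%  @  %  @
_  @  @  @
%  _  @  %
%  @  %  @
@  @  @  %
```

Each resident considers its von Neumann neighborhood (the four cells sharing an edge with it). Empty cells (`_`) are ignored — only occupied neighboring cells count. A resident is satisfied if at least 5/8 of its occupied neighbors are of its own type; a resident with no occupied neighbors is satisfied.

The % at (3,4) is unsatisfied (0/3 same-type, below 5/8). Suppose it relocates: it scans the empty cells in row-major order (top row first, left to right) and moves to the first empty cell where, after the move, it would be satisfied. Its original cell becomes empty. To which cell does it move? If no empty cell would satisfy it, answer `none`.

(2,1)

Vacating (3,4). Empty cells in order:
  (2,1): 2/3 same-type → satisfied — stop here.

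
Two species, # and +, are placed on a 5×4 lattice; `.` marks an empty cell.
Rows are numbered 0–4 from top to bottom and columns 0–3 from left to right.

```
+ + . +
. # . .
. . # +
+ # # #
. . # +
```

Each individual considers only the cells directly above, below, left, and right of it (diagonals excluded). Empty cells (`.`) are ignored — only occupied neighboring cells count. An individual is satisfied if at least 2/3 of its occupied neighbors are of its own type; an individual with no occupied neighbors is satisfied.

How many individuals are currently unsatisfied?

Row 0: (0,0)+ 1/1 satisfied · (0,1)+ 1/2 not · (0,3)+ 0/0 satisfied
Row 1: (1,1)# 0/1 not
Row 2: (2,2)# 1/2 not · (2,3)+ 0/2 not
Row 3: (3,0)+ 0/1 not · (3,1)# 1/2 not · (3,2)# 4/4 satisfied · (3,3)# 1/3 not
Row 4: (4,2)# 1/2 not · (4,3)+ 0/2 not
Unsatisfied: (0,1), (1,1), (2,2), (2,3), (3,0), (3,1), (3,3), (4,2), (4,3) — 9 in total.

9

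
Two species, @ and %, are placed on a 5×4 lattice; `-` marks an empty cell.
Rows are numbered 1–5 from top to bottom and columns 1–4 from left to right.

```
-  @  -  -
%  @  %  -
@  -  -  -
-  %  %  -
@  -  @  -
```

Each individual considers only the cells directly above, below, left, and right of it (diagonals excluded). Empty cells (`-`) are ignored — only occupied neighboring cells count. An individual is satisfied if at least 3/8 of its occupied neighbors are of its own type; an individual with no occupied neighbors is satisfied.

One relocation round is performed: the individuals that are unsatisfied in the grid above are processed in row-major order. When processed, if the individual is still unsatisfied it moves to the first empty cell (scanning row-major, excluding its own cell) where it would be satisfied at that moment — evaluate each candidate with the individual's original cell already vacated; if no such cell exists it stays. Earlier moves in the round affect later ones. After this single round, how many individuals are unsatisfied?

0

Initially unsatisfied (in order): (2,1), (2,2), (2,3), (3,1), (5,3).
  (2,1) → (1,3).
  (2,2): now satisfied by earlier moves; stays.
  (2,3): now satisfied by earlier moves; stays.
  (3,1): now satisfied by earlier moves; stays.
  (5,3) → (1,1).
Resulting grid:
@ @ % -
- @ % -
@ - - -
- % % -
@ - - -
All satisfied now.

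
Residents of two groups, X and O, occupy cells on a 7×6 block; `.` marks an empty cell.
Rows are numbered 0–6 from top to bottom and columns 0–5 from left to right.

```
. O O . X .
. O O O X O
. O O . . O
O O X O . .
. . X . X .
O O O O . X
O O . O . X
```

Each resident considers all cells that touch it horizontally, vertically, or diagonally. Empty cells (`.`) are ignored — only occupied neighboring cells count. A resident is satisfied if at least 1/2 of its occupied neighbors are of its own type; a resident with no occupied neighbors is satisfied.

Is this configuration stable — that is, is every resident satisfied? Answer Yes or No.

No

Row 0: (0,1)O 3/3 ✓ · (0,2)O 4/4 ✓ · (0,4)X 1/3 ✗
Row 1: (1,1)O 5/5 ✓ · (1,2)O 6/6 ✓ · (1,3)O 3/5 ✓ · (1,4)X 1/4 ✗ · (1,5)O 1/3 ✗
Row 2: (2,1)O 5/6 ✓ · (2,2)O 6/7 ✓ · (2,5)O 1/2 ✓
Row 3: (3,0)O 2/2 ✓ · (3,1)O 3/5 ✓ · (3,2)X 1/5 ✗ · (3,3)O 1/4 ✗
Row 4: (4,2)X 1/6 ✗ · (4,4)X 1/3 ✗
Row 5: (5,0)O 3/3 ✓ · (5,1)O 4/5 ✓ · (5,2)O 4/5 ✓ · (5,3)O 2/4 ✓ · (5,5)X 2/2 ✓
Row 6: (6,0)O 3/3 ✓ · (6,1)O 4/4 ✓ · (6,3)O 2/2 ✓ · (6,5)X 1/1 ✓
For instance (0,4) has only 1/3 same-type neighbors, below 1/2.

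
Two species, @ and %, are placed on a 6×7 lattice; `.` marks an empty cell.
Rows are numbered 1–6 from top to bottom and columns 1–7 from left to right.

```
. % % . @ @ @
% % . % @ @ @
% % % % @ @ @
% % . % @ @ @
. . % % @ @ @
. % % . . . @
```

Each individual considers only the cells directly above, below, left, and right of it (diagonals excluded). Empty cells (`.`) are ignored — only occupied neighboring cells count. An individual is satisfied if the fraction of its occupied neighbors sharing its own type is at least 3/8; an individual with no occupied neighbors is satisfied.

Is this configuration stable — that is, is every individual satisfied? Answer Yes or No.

Row 1: (1,2)% 2/2 satisfied · (1,3)% 1/1 satisfied · (1,5)@ 2/2 satisfied · (1,6)@ 3/3 satisfied · (1,7)@ 2/2 satisfied
Row 2: (2,1)% 2/2 satisfied · (2,2)% 3/3 satisfied · (2,4)% 1/2 satisfied · (2,5)@ 3/4 satisfied · (2,6)@ 4/4 satisfied · (2,7)@ 3/3 satisfied
Row 3: (3,1)% 3/3 satisfied · (3,2)% 4/4 satisfied · (3,3)% 2/2 satisfied · (3,4)% 3/4 satisfied · (3,5)@ 3/4 satisfied · (3,6)@ 4/4 satisfied · (3,7)@ 3/3 satisfied
Row 4: (4,1)% 2/2 satisfied · (4,2)% 2/2 satisfied · (4,4)% 2/3 satisfied · (4,5)@ 3/4 satisfied · (4,6)@ 4/4 satisfied · (4,7)@ 3/3 satisfied
Row 5: (5,3)% 2/2 satisfied · (5,4)% 2/3 satisfied · (5,5)@ 2/3 satisfied · (5,6)@ 3/3 satisfied · (5,7)@ 3/3 satisfied
Row 6: (6,2)% 1/1 satisfied · (6,3)% 2/2 satisfied · (6,7)@ 1/1 satisfied
All meet the threshold, so the configuration is stable.

Yes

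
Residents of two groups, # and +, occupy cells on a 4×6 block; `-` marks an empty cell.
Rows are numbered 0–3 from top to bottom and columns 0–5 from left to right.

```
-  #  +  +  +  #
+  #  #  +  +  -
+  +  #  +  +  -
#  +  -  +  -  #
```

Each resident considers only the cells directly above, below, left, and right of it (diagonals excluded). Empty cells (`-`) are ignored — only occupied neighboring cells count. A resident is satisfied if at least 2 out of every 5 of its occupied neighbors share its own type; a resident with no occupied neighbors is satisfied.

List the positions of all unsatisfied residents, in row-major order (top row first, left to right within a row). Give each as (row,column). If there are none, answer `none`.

Row 0: (0,1)# 1/2 satisfied · (0,2)+ 1/3 not · (0,3)+ 3/3 satisfied · (0,4)+ 2/3 satisfied · (0,5)# 0/1 not
Row 1: (1,0)+ 1/2 satisfied · (1,1)# 2/4 satisfied · (1,2)# 2/4 satisfied · (1,3)+ 3/4 satisfied · (1,4)+ 3/3 satisfied
Row 2: (2,0)+ 2/3 satisfied · (2,1)+ 2/4 satisfied · (2,2)# 1/3 not · (2,3)+ 3/4 satisfied · (2,4)+ 2/2 satisfied
Row 3: (3,0)# 0/2 not · (3,1)+ 1/2 satisfied · (3,3)+ 1/1 satisfied · (3,5)# 0/0 satisfied

(0,2), (0,5), (2,2), (3,0)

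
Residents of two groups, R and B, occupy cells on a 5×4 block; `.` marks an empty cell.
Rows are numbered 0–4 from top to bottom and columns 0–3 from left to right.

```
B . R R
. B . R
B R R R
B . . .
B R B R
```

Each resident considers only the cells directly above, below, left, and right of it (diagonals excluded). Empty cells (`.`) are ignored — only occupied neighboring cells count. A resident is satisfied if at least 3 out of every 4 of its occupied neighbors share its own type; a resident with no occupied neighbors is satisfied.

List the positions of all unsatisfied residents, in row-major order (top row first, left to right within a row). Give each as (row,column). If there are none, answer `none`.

Row 0: (0,0)B 0/0 satisfied · (0,2)R 1/1 satisfied · (0,3)R 2/2 satisfied
Row 1: (1,1)B 0/1 not · (1,3)R 2/2 satisfied
Row 2: (2,0)B 1/2 not · (2,1)R 1/3 not · (2,2)R 2/2 satisfied · (2,3)R 2/2 satisfied
Row 3: (3,0)B 2/2 satisfied
Row 4: (4,0)B 1/2 not · (4,1)R 0/2 not · (4,2)B 0/2 not · (4,3)R 0/1 not

(1,1), (2,0), (2,1), (4,0), (4,1), (4,2), (4,3)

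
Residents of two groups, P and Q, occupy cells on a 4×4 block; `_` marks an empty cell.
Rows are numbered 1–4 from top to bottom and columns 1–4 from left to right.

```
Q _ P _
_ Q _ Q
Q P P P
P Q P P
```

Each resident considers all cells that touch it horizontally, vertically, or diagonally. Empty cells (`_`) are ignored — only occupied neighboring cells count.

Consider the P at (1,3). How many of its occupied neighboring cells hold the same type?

Occupied neighbors of (1,3): (2,2)=Q, (2,4)=Q.
Same type (P): 0 of 2.

0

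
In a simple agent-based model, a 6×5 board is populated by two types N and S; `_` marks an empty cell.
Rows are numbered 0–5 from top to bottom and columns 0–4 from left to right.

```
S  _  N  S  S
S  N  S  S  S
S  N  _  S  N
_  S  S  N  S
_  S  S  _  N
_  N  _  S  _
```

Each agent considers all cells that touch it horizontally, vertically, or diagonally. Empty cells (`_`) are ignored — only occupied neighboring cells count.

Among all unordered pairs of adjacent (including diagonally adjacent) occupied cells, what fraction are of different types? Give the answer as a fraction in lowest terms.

8/17

Scan each occupied cell's neighbors to the right and below (and the two forward diagonals) so each pair is counted once.
Row 0: S(0,0)–S(1,0)= S(0,0)–N(1,1)≠ N(0,2)–S(0,3)≠ N(0,2)–S(1,2)≠ N(0,2)–S(1,3)≠ N(0,2)–N(1,1)= S(0,3)–S(0,4)= S(0,3)–S(1,3)= S(0,3)–S(1,4)= S(0,3)–S(1,2)= S(0,4)–S(1,4)= S(0,4)–S(1,3)=  → 4/12 unlike.
Row 1: S(1,0)–N(1,1)≠ S(1,0)–S(2,0)= S(1,0)–N(2,1)≠ N(1,1)–S(1,2)≠ N(1,1)–N(2,1)= N(1,1)–S(2,0)≠ S(1,2)–S(1,3)= S(1,2)–S(2,3)= S(1,2)–N(2,1)≠ S(1,3)–S(1,4)= S(1,3)–S(2,3)= S(1,3)–N(2,4)≠ S(1,4)–N(2,4)≠ S(1,4)–S(2,3)=  → 7/14 unlike.
Row 2: S(2,0)–N(2,1)≠ S(2,0)–S(3,1)= N(2,1)–S(3,1)≠ N(2,1)–S(3,2)≠ S(2,3)–N(2,4)≠ S(2,3)–N(3,3)≠ S(2,3)–S(3,4)= S(2,3)–S(3,2)= N(2,4)–S(3,4)≠ N(2,4)–N(3,3)=  → 6/10 unlike.
Row 3: S(3,1)–S(3,2)= S(3,1)–S(4,1)= S(3,1)–S(4,2)= S(3,2)–N(3,3)≠ S(3,2)–S(4,2)= S(3,2)–S(4,1)= N(3,3)–S(3,4)≠ N(3,3)–N(4,4)= N(3,3)–S(4,2)≠ S(3,4)–N(4,4)≠  → 4/10 unlike.
Row 4: S(4,1)–S(4,2)= S(4,1)–N(5,1)≠ S(4,2)–S(5,3)= S(4,2)–N(5,1)≠ N(4,4)–S(5,3)≠  → 3/5 unlike.
Total adjacent occupied pairs: 51; unlike-type pairs: 24.
24/51 reduces to 8/17.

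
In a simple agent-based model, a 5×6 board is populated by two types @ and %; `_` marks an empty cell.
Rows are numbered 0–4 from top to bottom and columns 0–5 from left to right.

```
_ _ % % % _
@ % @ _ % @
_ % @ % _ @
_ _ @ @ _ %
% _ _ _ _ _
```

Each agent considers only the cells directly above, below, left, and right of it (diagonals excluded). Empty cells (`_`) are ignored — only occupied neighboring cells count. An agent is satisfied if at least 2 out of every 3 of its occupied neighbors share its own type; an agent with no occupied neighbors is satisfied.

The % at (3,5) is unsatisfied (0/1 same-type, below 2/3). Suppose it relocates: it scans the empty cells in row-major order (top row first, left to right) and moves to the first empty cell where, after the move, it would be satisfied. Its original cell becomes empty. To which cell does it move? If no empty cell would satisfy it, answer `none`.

Vacating (3,5). Empty cells in order:
  (0,0): 0/1 same-type → still unsatisfied.
  (0,1): 2/2 same-type → satisfied — stop here.

(0,1)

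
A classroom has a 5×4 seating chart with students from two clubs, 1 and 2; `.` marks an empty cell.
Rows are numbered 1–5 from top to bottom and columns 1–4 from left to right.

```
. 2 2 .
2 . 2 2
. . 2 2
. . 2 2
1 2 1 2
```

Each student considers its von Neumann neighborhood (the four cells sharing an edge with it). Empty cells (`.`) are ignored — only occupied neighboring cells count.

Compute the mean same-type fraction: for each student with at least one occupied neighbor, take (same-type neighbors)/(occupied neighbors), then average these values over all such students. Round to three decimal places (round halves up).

0.681

Row 1: (1,2)2 1/1 · (1,3)2 2/2
Row 2: (2,1)2 — no occupied neighbors · (2,3)2 3/3 · (2,4)2 2/2
Row 3: (3,3)2 3/3 · (3,4)2 3/3
Row 4: (4,3)2 2/3 · (4,4)2 3/3
Row 5: (5,1)1 0/1 · (5,2)2 0/2 · (5,3)1 0/3 · (5,4)2 1/2
Sum over 12 students: 1/1 + 2/2 + 3/3 + 2/2 + 3/3 + 3/3 + 2/3 + 3/3 + 0/1 + 0/2 + 0/3 + 1/2 = 49/6; mean = 49/6 ÷ 12 = 49/72 = 0.680555… → 0.681.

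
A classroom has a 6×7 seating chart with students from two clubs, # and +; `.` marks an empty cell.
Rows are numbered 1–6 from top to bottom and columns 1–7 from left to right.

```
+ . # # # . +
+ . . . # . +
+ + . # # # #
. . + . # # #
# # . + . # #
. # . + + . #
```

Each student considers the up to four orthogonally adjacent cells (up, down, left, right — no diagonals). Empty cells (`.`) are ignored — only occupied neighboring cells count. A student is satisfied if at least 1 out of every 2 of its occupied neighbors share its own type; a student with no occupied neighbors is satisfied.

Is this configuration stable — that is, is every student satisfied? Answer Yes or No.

Row 1: (1,1)+ 1/1 ok · (1,3)# 1/1 ok · (1,4)# 2/2 ok · (1,5)# 2/2 ok · (1,7)+ 1/1 ok
Row 2: (2,1)+ 2/2 ok · (2,5)# 2/2 ok · (2,7)+ 1/2 ok
Row 3: (3,1)+ 2/2 ok · (3,2)+ 1/1 ok · (3,4)# 1/1 ok · (3,5)# 4/4 ok · (3,6)# 3/3 ok · (3,7)# 2/3 ok
Row 4: (4,3)+ 0/0 ok · (4,5)# 2/2 ok · (4,6)# 4/4 ok · (4,7)# 3/3 ok
Row 5: (5,1)# 1/1 ok · (5,2)# 2/2 ok · (5,4)+ 1/1 ok · (5,6)# 2/2 ok · (5,7)# 3/3 ok
Row 6: (6,2)# 1/1 ok · (6,4)+ 2/2 ok · (6,5)+ 1/1 ok · (6,7)# 1/1 ok
All meet the threshold, so the configuration is stable.

Yes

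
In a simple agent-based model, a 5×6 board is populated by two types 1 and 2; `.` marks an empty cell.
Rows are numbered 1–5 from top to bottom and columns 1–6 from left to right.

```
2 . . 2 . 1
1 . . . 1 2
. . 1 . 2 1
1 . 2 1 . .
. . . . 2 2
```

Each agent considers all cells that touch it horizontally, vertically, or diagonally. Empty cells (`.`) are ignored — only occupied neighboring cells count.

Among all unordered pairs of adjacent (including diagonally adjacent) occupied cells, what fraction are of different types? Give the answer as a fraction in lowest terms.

Scan each occupied cell's neighbors to the right and below (and the two forward diagonals) so each pair is counted once.
From row 1: 3 unlike of 4 pairs (running 3/4).
From row 2: 3 unlike of 5 pairs (running 6/9).
From row 3: 3 unlike of 4 pairs (running 9/13).
From row 4: 2 unlike of 2 pairs (running 11/15).
From row 5: 0 unlike of 1 pairs (running 11/16).
Total adjacent occupied pairs: 16; unlike-type pairs: 11.
11/16 is already in lowest terms.

11/16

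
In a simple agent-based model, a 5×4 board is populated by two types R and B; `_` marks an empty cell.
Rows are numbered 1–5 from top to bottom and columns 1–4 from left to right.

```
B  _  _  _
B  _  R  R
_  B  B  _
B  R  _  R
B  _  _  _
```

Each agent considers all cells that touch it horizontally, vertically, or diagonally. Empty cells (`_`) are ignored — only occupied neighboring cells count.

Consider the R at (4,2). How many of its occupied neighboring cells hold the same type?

Occupied neighbors of (4,2): (3,2)=B, (3,3)=B, (4,1)=B, (5,1)=B.
Same type (R): 0 of 4.

0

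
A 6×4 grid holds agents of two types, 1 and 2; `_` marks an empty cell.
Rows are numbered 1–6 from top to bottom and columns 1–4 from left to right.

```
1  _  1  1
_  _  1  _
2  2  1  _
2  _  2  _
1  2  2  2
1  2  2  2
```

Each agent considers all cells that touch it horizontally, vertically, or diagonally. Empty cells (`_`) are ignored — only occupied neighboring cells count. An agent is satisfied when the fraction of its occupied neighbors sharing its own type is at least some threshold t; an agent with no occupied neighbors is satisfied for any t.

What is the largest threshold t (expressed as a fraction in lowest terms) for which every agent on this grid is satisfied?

Row 1: (1,1)1 — no occupied neighbors · (1,3)1 2/2 · (1,4)1 2/2
Row 2: (2,3)1 3/4
Row 3: (3,1)2 2/2 · (3,2)2 3/5 · (3,3)1 1/3
Row 4: (4,1)2 3/4 · (4,3)2 4/5
Row 5: (5,1)1 1/4 · (5,2)2 5/7 · (5,3)2 6/6 · (5,4)2 4/4
Row 6: (6,1)1 1/3 · (6,2)2 3/5 · (6,3)2 5/5 · (6,4)2 3/3
The smallest same-type fraction is 1/4 at (5,1), which reduces to 1/4. Any threshold above that leaves this agent unsatisfied.

1/4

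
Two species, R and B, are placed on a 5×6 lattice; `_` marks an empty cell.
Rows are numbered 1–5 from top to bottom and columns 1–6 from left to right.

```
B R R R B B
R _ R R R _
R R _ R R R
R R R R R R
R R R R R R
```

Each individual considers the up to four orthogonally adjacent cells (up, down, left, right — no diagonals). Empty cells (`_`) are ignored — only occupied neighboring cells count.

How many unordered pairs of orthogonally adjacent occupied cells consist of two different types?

4

Scan each occupied cell's neighbors to the right and below so each pair is counted once.
Row 1: B(1,1)–R(1,2)≠ B(1,1)–R(2,1)≠ R(1,2)–R(1,3)= R(1,3)–R(1,4)= R(1,3)–R(2,3)= R(1,4)–B(1,5)≠ R(1,4)–R(2,4)= B(1,5)–B(1,6)= B(1,5)–R(2,5)≠  → 4/9 unlike.
Row 2: R(2,1)–R(3,1)= R(2,3)–R(2,4)= R(2,4)–R(2,5)= R(2,4)–R(3,4)= R(2,5)–R(3,5)=  → 0/5 unlike.
Row 3: R(3,1)–R(3,2)= R(3,1)–R(4,1)= R(3,2)–R(4,2)= R(3,4)–R(3,5)= R(3,4)–R(4,4)= R(3,5)–R(3,6)= R(3,5)–R(4,5)= R(3,6)–R(4,6)=  → 0/8 unlike.
Row 4: R(4,1)–R(4,2)= R(4,1)–R(5,1)= R(4,2)–R(4,3)= R(4,2)–R(5,2)= R(4,3)–R(4,4)= R(4,3)–R(5,3)= R(4,4)–R(4,5)= R(4,4)–R(5,4)= R(4,5)–R(4,6)= R(4,5)–R(5,5)= R(4,6)–R(5,6)=  → 0/11 unlike.
Row 5: R(5,1)–R(5,2)= R(5,2)–R(5,3)= R(5,3)–R(5,4)= R(5,4)–R(5,5)= R(5,5)–R(5,6)=  → 0/5 unlike.
Total adjacent occupied pairs: 38; unlike-type pairs: 4.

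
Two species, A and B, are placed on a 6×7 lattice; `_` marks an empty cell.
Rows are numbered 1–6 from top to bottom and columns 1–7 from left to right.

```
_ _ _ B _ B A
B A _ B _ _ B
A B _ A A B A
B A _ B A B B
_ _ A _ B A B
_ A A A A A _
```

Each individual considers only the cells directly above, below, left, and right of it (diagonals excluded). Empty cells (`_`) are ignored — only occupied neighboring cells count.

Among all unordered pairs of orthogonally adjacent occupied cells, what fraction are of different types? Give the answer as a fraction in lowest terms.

Scan each occupied cell's neighbors to the right and below so each pair is counted once.
From row 1: 2 unlike of 3 pairs (running 2/3).
From row 2: 5 unlike of 5 pairs (running 7/8).
From row 3: 7 unlike of 10 pairs (running 14/18).
From row 4: 5 unlike of 7 pairs (running 19/25).
From row 5: 3 unlike of 5 pairs (running 22/30).
From row 6: 0 unlike of 4 pairs (running 22/34).
Total adjacent occupied pairs: 34; unlike-type pairs: 22.
22/34 reduces to 11/17.

11/17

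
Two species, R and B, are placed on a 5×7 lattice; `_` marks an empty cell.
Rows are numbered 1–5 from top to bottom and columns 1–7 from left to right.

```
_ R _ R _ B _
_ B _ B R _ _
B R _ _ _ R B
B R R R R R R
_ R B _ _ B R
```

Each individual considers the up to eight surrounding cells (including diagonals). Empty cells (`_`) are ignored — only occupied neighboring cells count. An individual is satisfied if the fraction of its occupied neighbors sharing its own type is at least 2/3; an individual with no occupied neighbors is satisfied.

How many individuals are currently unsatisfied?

(1,2)R 0/1 ✗
(1,4)R 1/2 ✗
(1,6)B 0/1 ✗
(2,2)B 1/3 ✗
(2,4)B 0/2 ✗
(2,5)R 2/4 ✗
(3,1)B 2/4 ✗
(3,2)R 2/5 ✗
(3,6)R 4/5 ✓
(3,7)B 0/3 ✗
(4,1)B 1/4 ✗
(4,2)R 3/6 ✗
(4,3)R 4/5 ✓
(4,4)R 2/3 ✓
(4,5)R 3/4 ✓
(4,6)R 4/6 ✓
(4,7)R 3/5 ✗
(5,2)R 2/4 ✗
(5,3)B 0/4 ✗
(5,6)B 0/4 ✗
(5,7)R 2/3 ✓
Unsatisfied: (1,2), (1,4), (1,6), (2,2), (2,4), (2,5), (3,1), (3,2), (3,7), (4,1), (4,2), (4,7), (5,2), (5,3), (5,6) — 15 in total.

15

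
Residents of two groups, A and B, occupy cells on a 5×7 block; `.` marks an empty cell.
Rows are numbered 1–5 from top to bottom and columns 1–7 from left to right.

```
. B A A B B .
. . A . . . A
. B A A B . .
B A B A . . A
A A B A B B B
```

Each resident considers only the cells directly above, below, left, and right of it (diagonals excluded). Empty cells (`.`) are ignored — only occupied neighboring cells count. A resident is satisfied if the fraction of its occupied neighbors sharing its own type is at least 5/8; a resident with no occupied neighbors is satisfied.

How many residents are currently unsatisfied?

(1,2)B 0/1 not
(1,3)A 2/3 satisfied
(1,4)A 1/2 not
(1,5)B 1/2 not
(1,6)B 1/1 satisfied
(2,3)A 2/2 satisfied
(2,7)A 0/0 satisfied
(3,2)B 0/2 not
(3,3)A 2/4 not
(3,4)A 2/3 satisfied
(3,5)B 0/1 not
(4,1)B 0/2 not
(4,2)A 1/4 not
(4,3)B 1/4 not
(4,4)A 2/3 satisfied
(4,7)A 0/1 not
(5,1)A 1/2 not
(5,2)A 2/3 satisfied
(5,3)B 1/3 not
(5,4)A 1/3 not
(5,5)B 1/2 not
(5,6)B 2/2 satisfied
(5,7)B 1/2 not
Unsatisfied: (1,2), (1,4), (1,5), (3,2), (3,3), (3,5), (4,1), (4,2), (4,3), (4,7), (5,1), (5,3), (5,4), (5,5), (5,7) — 15 in total.

15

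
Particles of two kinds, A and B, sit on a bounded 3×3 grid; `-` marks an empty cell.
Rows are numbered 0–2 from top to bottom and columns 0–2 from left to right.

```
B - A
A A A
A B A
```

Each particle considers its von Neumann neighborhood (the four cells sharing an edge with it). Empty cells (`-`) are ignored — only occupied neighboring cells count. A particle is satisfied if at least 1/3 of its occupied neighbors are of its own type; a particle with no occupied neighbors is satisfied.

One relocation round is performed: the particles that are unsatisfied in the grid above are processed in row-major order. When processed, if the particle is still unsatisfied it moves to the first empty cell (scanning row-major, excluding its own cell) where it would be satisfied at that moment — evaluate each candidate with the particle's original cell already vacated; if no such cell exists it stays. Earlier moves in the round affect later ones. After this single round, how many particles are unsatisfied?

Initially unsatisfied (in order): (0,0), (2,1).
  (0,0): no empty cell satisfies it; stays.
  (2,1) → (0,1).
Resulting grid:
B B A
A A A
A - A
All satisfied now.

0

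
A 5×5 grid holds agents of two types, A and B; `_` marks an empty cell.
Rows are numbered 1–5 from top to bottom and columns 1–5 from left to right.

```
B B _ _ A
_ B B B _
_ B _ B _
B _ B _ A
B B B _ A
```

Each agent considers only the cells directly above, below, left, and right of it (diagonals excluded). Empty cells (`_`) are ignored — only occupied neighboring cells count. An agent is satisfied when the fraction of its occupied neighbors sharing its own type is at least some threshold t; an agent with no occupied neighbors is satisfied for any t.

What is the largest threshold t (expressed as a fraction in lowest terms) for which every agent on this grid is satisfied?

(1,1)B 1/1
(1,2)B 2/2
(1,5)A — no occupied neighbors
(2,2)B 3/3
(2,3)B 2/2
(2,4)B 2/2
(3,2)B 1/1
(3,4)B 1/1
(4,1)B 1/1
(4,3)B 1/1
(4,5)A 1/1
(5,1)B 2/2
(5,2)B 2/2
(5,3)B 2/2
(5,5)A 1/1
The smallest same-type fraction is 1/1 at (1,1), which reduces to 1/1. Any threshold above that leaves this agent unsatisfied.

1/1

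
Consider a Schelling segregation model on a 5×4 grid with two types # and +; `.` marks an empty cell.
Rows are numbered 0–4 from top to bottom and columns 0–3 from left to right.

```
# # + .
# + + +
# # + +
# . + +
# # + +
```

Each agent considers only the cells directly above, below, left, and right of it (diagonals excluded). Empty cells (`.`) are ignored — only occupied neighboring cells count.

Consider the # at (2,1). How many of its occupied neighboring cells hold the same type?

1

Occupied neighbors of (2,1): (1,1)=+, (2,0)=#, (2,2)=+.
Same type (#): 1 of 3.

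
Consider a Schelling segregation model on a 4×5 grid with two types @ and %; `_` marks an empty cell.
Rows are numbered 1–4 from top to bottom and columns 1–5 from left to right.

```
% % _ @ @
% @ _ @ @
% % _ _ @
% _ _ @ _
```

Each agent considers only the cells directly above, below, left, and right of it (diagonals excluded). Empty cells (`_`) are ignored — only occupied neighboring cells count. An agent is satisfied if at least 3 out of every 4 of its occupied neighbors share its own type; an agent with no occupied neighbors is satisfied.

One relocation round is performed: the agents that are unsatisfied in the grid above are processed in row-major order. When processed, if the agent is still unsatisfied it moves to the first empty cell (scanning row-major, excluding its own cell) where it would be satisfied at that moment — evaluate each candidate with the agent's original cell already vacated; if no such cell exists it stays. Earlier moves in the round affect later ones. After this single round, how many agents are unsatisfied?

Initially unsatisfied (in order): (1,2), (2,1), (2,2), (3,2).
  (1,2) → (3,3).
  (2,1) → (4,2).
  (2,2) → (1,3).
  (3,2): now satisfied by earlier moves; stays.
Resulting grid:
% _ @ @ @
_ _ _ @ @
% % % _ @
% % _ @ _
All satisfied now.

0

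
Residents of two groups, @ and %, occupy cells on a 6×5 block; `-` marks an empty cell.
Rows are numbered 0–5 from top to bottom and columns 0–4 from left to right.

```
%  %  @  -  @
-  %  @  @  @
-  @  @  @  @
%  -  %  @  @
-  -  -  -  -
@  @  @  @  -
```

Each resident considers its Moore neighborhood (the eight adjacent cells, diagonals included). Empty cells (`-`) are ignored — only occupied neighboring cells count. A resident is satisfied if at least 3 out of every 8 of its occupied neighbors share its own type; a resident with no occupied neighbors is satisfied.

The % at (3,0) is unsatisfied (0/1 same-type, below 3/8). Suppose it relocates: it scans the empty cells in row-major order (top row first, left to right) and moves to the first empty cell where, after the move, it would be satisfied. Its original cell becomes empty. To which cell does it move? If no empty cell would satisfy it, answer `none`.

(1,0)

Vacating (3,0). Empty cells in order:
  (0,3): 0/5 same-type → still unsatisfied.
  (1,0): 3/4 same-type → satisfied — stop here.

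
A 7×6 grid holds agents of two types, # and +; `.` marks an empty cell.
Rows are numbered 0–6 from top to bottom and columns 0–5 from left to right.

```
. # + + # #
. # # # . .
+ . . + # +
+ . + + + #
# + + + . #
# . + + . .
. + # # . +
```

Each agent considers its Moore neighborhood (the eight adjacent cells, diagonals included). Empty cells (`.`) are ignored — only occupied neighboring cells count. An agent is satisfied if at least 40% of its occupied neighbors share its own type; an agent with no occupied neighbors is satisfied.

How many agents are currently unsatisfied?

9

Row 0: (0,1)# 2/3 ✓ · (0,2)+ 1/5 ✗ · (0,3)+ 1/4 ✗ · (0,4)# 2/3 ✓ · (0,5)# 1/1 ✓
Row 1: (1,1)# 2/4 ✓ · (1,2)# 3/6 ✓ · (1,3)# 3/6 ✓
Row 2: (2,0)+ 1/2 ✓ · (2,3)+ 3/6 ✓ · (2,4)# 2/6 ✗ · (2,5)+ 1/3 ✗
Row 3: (3,0)+ 2/3 ✓ · (3,2)+ 5/5 ✓ · (3,3)+ 5/6 ✓ · (3,4)+ 4/7 ✓ · (3,5)# 2/4 ✓
Row 4: (4,0)# 1/3 ✗ · (4,1)+ 4/6 ✓ · (4,2)+ 6/6 ✓ · (4,3)+ 6/6 ✓ · (4,5)# 1/2 ✓
Row 5: (5,0)# 1/3 ✗ · (5,2)+ 5/7 ✓ · (5,3)+ 3/5 ✓
Row 6: (6,1)+ 1/3 ✗ · (6,2)# 1/4 ✗ · (6,3)# 1/3 ✗ · (6,5)+ 0/0 ✓
Unsatisfied: (0,2), (0,3), (2,4), (2,5), (4,0), (5,0), (6,1), (6,2), (6,3) — 9 in total.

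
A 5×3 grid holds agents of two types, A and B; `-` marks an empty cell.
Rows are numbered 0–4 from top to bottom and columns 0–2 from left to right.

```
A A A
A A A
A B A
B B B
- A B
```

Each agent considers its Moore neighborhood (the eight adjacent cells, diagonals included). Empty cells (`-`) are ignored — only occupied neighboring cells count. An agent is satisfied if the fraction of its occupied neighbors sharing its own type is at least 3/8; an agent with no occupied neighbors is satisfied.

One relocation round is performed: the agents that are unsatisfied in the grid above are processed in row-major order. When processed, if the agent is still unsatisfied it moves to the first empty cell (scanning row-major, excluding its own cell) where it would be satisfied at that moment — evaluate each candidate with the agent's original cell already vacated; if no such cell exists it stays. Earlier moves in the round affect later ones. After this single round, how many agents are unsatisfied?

1

Initially unsatisfied (in order): (4,1).
  (4,1): no empty cell satisfies it; stays.
Resulting grid:
A A A
A A A
A B A
B B B
- A B
Unsatisfied now: (4,1).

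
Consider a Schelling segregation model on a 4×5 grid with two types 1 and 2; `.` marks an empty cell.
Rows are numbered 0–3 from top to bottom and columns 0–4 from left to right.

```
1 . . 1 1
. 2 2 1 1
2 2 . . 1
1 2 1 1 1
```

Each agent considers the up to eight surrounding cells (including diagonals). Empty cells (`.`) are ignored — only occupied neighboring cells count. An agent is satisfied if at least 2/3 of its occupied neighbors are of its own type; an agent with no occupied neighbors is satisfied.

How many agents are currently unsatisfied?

5

(0,0)1 0/1 not
(0,3)1 3/4 satisfied
(0,4)1 3/3 satisfied
(1,1)2 3/4 satisfied
(1,2)2 2/4 not
(1,3)1 4/5 satisfied
(1,4)1 4/4 satisfied
(2,0)2 3/4 satisfied
(2,1)2 4/6 satisfied
(2,4)1 4/4 satisfied
(3,0)1 0/3 not
(3,1)2 2/4 not
(3,2)1 1/3 not
(3,3)1 3/3 satisfied
(3,4)1 2/2 satisfied
Unsatisfied: (0,0), (1,2), (3,0), (3,1), (3,2) — 5 in total.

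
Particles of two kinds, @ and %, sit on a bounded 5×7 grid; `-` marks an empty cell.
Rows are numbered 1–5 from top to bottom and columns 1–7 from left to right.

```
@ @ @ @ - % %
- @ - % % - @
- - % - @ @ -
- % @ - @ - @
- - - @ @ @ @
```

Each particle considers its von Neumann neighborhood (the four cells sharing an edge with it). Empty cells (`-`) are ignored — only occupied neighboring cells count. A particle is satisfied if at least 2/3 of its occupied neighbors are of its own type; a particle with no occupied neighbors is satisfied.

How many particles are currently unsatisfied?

(1,1)@ 1/1 ✓
(1,2)@ 3/3 ✓
(1,3)@ 2/2 ✓
(1,4)@ 1/2 ✗
(1,6)% 1/1 ✓
(1,7)% 1/2 ✗
(2,2)@ 1/1 ✓
(2,4)% 1/2 ✗
(2,5)% 1/2 ✗
(2,7)@ 0/1 ✗
(3,3)% 0/1 ✗
(3,5)@ 2/3 ✓
(3,6)@ 1/1 ✓
(4,2)% 0/1 ✗
(4,3)@ 0/2 ✗
(4,5)@ 2/2 ✓
(4,7)@ 1/1 ✓
(5,4)@ 1/1 ✓
(5,5)@ 3/3 ✓
(5,6)@ 2/2 ✓
(5,7)@ 2/2 ✓
Unsatisfied: (1,4), (1,7), (2,4), (2,5), (2,7), (3,3), (4,2), (4,3) — 8 in total.

8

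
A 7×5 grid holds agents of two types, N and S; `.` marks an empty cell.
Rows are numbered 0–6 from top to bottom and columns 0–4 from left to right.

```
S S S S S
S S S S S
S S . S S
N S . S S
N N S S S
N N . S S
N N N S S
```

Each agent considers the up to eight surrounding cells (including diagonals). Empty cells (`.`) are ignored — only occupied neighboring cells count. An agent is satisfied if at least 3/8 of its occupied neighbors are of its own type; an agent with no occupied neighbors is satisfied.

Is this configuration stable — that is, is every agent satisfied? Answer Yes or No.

Yes

Row 0: (0,0)S 3/3 ✓ · (0,1)S 5/5 ✓ · (0,2)S 5/5 ✓ · (0,3)S 5/5 ✓ · (0,4)S 3/3 ✓
Row 1: (1,0)S 5/5 ✓ · (1,1)S 7/7 ✓ · (1,2)S 7/7 ✓ · (1,3)S 7/7 ✓ · (1,4)S 5/5 ✓
Row 2: (2,0)S 4/5 ✓ · (2,1)S 5/6 ✓ · (2,3)S 6/6 ✓ · (2,4)S 5/5 ✓
Row 3: (3,0)N 2/5 ✓ · (3,1)S 3/6 ✓ · (3,3)S 6/6 ✓ · (3,4)S 5/5 ✓
Row 4: (4,0)N 4/5 ✓ · (4,1)N 4/6 ✓ · (4,2)S 4/6 ✓ · (4,3)S 6/6 ✓ · (4,4)S 5/5 ✓
Row 5: (5,0)N 5/5 ✓ · (5,1)N 6/7 ✓ · (5,3)S 6/7 ✓ · (5,4)S 5/5 ✓
Row 6: (6,0)N 3/3 ✓ · (6,1)N 4/4 ✓ · (6,2)N 2/4 ✓ · (6,3)S 3/4 ✓ · (6,4)S 3/3 ✓
All meet the threshold, so the configuration is stable.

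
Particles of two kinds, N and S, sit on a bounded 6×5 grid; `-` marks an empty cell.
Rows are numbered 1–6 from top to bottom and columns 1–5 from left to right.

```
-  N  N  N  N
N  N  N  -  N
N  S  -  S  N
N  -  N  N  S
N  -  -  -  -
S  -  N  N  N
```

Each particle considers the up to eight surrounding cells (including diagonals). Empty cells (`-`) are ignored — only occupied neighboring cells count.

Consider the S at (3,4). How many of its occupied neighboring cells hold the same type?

1

Occupied neighbors of (3,4): (2,3)=N, (2,5)=N, (3,5)=N, (4,3)=N, (4,4)=N, (4,5)=S.
Same type (S): 1 of 6.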